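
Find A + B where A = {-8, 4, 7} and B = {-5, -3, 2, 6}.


A + B = {a + b : a ∈ A, b ∈ B}.
Enumerate all |A|·|B| = 3·4 = 12 pairs (a, b) and collect distinct sums.
a = -8: -8+-5=-13, -8+-3=-11, -8+2=-6, -8+6=-2
a = 4: 4+-5=-1, 4+-3=1, 4+2=6, 4+6=10
a = 7: 7+-5=2, 7+-3=4, 7+2=9, 7+6=13
Collecting distinct sums: A + B = {-13, -11, -6, -2, -1, 1, 2, 4, 6, 9, 10, 13}
|A + B| = 12

A + B = {-13, -11, -6, -2, -1, 1, 2, 4, 6, 9, 10, 13}


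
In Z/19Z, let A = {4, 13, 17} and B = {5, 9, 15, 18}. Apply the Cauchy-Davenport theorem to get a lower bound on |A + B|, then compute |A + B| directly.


Cauchy-Davenport: |A + B| ≥ min(p, |A| + |B| - 1) for A, B nonempty in Z/pZ.
|A| = 3, |B| = 4, p = 19.
CD lower bound = min(19, 3 + 4 - 1) = min(19, 6) = 6.
Compute A + B mod 19 directly:
a = 4: 4+5=9, 4+9=13, 4+15=0, 4+18=3
a = 13: 13+5=18, 13+9=3, 13+15=9, 13+18=12
a = 17: 17+5=3, 17+9=7, 17+15=13, 17+18=16
A + B = {0, 3, 7, 9, 12, 13, 16, 18}, so |A + B| = 8.
Verify: 8 ≥ 6? Yes ✓.

CD lower bound = 6, actual |A + B| = 8.


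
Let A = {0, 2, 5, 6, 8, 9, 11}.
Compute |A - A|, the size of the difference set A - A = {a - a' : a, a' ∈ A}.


A - A = {a - a' : a, a' ∈ A}; |A| = 7.
Bounds: 2|A|-1 ≤ |A - A| ≤ |A|² - |A| + 1, i.e. 13 ≤ |A - A| ≤ 43.
Note: 0 ∈ A - A always (from a - a). The set is symmetric: if d ∈ A - A then -d ∈ A - A.
Enumerate nonzero differences d = a - a' with a > a' (then include -d):
Positive differences: {1, 2, 3, 4, 5, 6, 7, 8, 9, 11}
Full difference set: {0} ∪ (positive diffs) ∪ (negative diffs).
|A - A| = 1 + 2·10 = 21 (matches direct enumeration: 21).

|A - A| = 21


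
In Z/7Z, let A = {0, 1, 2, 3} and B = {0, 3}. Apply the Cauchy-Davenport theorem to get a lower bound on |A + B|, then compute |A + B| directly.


Cauchy-Davenport: |A + B| ≥ min(p, |A| + |B| - 1) for A, B nonempty in Z/pZ.
|A| = 4, |B| = 2, p = 7.
CD lower bound = min(7, 4 + 2 - 1) = min(7, 5) = 5.
Compute A + B mod 7 directly:
a = 0: 0+0=0, 0+3=3
a = 1: 1+0=1, 1+3=4
a = 2: 2+0=2, 2+3=5
a = 3: 3+0=3, 3+3=6
A + B = {0, 1, 2, 3, 4, 5, 6}, so |A + B| = 7.
Verify: 7 ≥ 5? Yes ✓.

CD lower bound = 5, actual |A + B| = 7.


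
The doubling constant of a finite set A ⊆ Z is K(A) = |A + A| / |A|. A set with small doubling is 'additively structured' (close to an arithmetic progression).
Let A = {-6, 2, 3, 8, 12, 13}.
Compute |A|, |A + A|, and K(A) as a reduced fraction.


|A| = 6.
Compute A + A by enumerating all 36 pairs.
A + A = {-12, -4, -3, 2, 4, 5, 6, 7, 10, 11, 14, 15, 16, 20, 21, 24, 25, 26}, so |A + A| = 18.
K = |A + A| / |A| = 18/6 = 3/1 ≈ 3.0000.
Reference: AP of size 6 gives K = 11/6 ≈ 1.8333; a fully generic set of size 6 gives K ≈ 3.5000.

|A| = 6, |A + A| = 18, K = 18/6 = 3/1.


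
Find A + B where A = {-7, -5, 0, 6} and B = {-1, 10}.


A + B = {a + b : a ∈ A, b ∈ B}.
Enumerate all |A|·|B| = 4·2 = 8 pairs (a, b) and collect distinct sums.
a = -7: -7+-1=-8, -7+10=3
a = -5: -5+-1=-6, -5+10=5
a = 0: 0+-1=-1, 0+10=10
a = 6: 6+-1=5, 6+10=16
Collecting distinct sums: A + B = {-8, -6, -1, 3, 5, 10, 16}
|A + B| = 7

A + B = {-8, -6, -1, 3, 5, 10, 16}


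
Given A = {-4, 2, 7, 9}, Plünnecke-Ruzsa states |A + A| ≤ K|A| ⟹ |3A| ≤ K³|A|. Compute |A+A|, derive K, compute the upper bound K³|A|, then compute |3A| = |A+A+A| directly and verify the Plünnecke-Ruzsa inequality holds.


|A| = 4.
Step 1: Compute A + A by enumerating all 16 pairs.
A + A = {-8, -2, 3, 4, 5, 9, 11, 14, 16, 18}, so |A + A| = 10.
Step 2: Doubling constant K = |A + A|/|A| = 10/4 = 10/4 ≈ 2.5000.
Step 3: Plünnecke-Ruzsa gives |3A| ≤ K³·|A| = (2.5000)³ · 4 ≈ 62.5000.
Step 4: Compute 3A = A + A + A directly by enumerating all triples (a,b,c) ∈ A³; |3A| = 20.
Step 5: Check 20 ≤ 62.5000? Yes ✓.

K = 10/4, Plünnecke-Ruzsa bound K³|A| ≈ 62.5000, |3A| = 20, inequality holds.


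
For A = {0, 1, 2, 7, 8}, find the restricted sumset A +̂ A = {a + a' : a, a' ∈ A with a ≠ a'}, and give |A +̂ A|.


Restricted sumset: A +̂ A = {a + a' : a ∈ A, a' ∈ A, a ≠ a'}.
Equivalently, take A + A and drop any sum 2a that is achievable ONLY as a + a for a ∈ A (i.e. sums representable only with equal summands).
Enumerate pairs (a, a') with a < a' (symmetric, so each unordered pair gives one sum; this covers all a ≠ a'):
  0 + 1 = 1
  0 + 2 = 2
  0 + 7 = 7
  0 + 8 = 8
  1 + 2 = 3
  1 + 7 = 8
  1 + 8 = 9
  2 + 7 = 9
  2 + 8 = 10
  7 + 8 = 15
Collected distinct sums: {1, 2, 3, 7, 8, 9, 10, 15}
|A +̂ A| = 8
(Reference bound: |A +̂ A| ≥ 2|A| - 3 for |A| ≥ 2, with |A| = 5 giving ≥ 7.)

|A +̂ A| = 8


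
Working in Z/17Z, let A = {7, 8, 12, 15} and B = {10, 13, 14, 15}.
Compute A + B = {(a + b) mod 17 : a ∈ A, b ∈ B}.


Work in Z/17Z: reduce every sum a + b modulo 17.
Enumerate all 16 pairs:
a = 7: 7+10=0, 7+13=3, 7+14=4, 7+15=5
a = 8: 8+10=1, 8+13=4, 8+14=5, 8+15=6
a = 12: 12+10=5, 12+13=8, 12+14=9, 12+15=10
a = 15: 15+10=8, 15+13=11, 15+14=12, 15+15=13
Distinct residues collected: {0, 1, 3, 4, 5, 6, 8, 9, 10, 11, 12, 13}
|A + B| = 12 (out of 17 total residues).

A + B = {0, 1, 3, 4, 5, 6, 8, 9, 10, 11, 12, 13}


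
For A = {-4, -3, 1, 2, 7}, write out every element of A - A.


A - A = {a - a' : a, a' ∈ A}.
Compute a - a' for each ordered pair (a, a'):
a = -4: -4--4=0, -4--3=-1, -4-1=-5, -4-2=-6, -4-7=-11
a = -3: -3--4=1, -3--3=0, -3-1=-4, -3-2=-5, -3-7=-10
a = 1: 1--4=5, 1--3=4, 1-1=0, 1-2=-1, 1-7=-6
a = 2: 2--4=6, 2--3=5, 2-1=1, 2-2=0, 2-7=-5
a = 7: 7--4=11, 7--3=10, 7-1=6, 7-2=5, 7-7=0
Collecting distinct values (and noting 0 appears from a-a):
A - A = {-11, -10, -6, -5, -4, -1, 0, 1, 4, 5, 6, 10, 11}
|A - A| = 13

A - A = {-11, -10, -6, -5, -4, -1, 0, 1, 4, 5, 6, 10, 11}


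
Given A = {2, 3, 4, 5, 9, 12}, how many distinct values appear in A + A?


A + A = {a + a' : a, a' ∈ A}; |A| = 6.
General bounds: 2|A| - 1 ≤ |A + A| ≤ |A|(|A|+1)/2, i.e. 11 ≤ |A + A| ≤ 21.
Lower bound 2|A|-1 is attained iff A is an arithmetic progression.
Enumerate sums a + a' for a ≤ a' (symmetric, so this suffices):
a = 2: 2+2=4, 2+3=5, 2+4=6, 2+5=7, 2+9=11, 2+12=14
a = 3: 3+3=6, 3+4=7, 3+5=8, 3+9=12, 3+12=15
a = 4: 4+4=8, 4+5=9, 4+9=13, 4+12=16
a = 5: 5+5=10, 5+9=14, 5+12=17
a = 9: 9+9=18, 9+12=21
a = 12: 12+12=24
Distinct sums: {4, 5, 6, 7, 8, 9, 10, 11, 12, 13, 14, 15, 16, 17, 18, 21, 24}
|A + A| = 17

|A + A| = 17


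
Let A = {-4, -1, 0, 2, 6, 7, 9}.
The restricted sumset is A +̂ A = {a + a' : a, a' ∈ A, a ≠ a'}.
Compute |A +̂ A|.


Restricted sumset: A +̂ A = {a + a' : a ∈ A, a' ∈ A, a ≠ a'}.
Equivalently, take A + A and drop any sum 2a that is achievable ONLY as a + a for a ∈ A (i.e. sums representable only with equal summands).
Enumerate pairs (a, a') with a < a' (symmetric, so each unordered pair gives one sum; this covers all a ≠ a'):
  -4 + -1 = -5
  -4 + 0 = -4
  -4 + 2 = -2
  -4 + 6 = 2
  -4 + 7 = 3
  -4 + 9 = 5
  -1 + 0 = -1
  -1 + 2 = 1
  -1 + 6 = 5
  -1 + 7 = 6
  -1 + 9 = 8
  0 + 2 = 2
  0 + 6 = 6
  0 + 7 = 7
  0 + 9 = 9
  2 + 6 = 8
  2 + 7 = 9
  2 + 9 = 11
  6 + 7 = 13
  6 + 9 = 15
  7 + 9 = 16
Collected distinct sums: {-5, -4, -2, -1, 1, 2, 3, 5, 6, 7, 8, 9, 11, 13, 15, 16}
|A +̂ A| = 16
(Reference bound: |A +̂ A| ≥ 2|A| - 3 for |A| ≥ 2, with |A| = 7 giving ≥ 11.)

|A +̂ A| = 16


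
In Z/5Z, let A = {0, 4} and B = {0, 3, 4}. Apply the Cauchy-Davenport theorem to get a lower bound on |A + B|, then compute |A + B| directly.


Cauchy-Davenport: |A + B| ≥ min(p, |A| + |B| - 1) for A, B nonempty in Z/pZ.
|A| = 2, |B| = 3, p = 5.
CD lower bound = min(5, 2 + 3 - 1) = min(5, 4) = 4.
Compute A + B mod 5 directly:
a = 0: 0+0=0, 0+3=3, 0+4=4
a = 4: 4+0=4, 4+3=2, 4+4=3
A + B = {0, 2, 3, 4}, so |A + B| = 4.
Verify: 4 ≥ 4? Yes ✓.

CD lower bound = 4, actual |A + B| = 4.


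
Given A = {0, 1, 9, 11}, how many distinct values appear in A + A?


A + A = {a + a' : a, a' ∈ A}; |A| = 4.
General bounds: 2|A| - 1 ≤ |A + A| ≤ |A|(|A|+1)/2, i.e. 7 ≤ |A + A| ≤ 10.
Lower bound 2|A|-1 is attained iff A is an arithmetic progression.
Enumerate sums a + a' for a ≤ a' (symmetric, so this suffices):
a = 0: 0+0=0, 0+1=1, 0+9=9, 0+11=11
a = 1: 1+1=2, 1+9=10, 1+11=12
a = 9: 9+9=18, 9+11=20
a = 11: 11+11=22
Distinct sums: {0, 1, 2, 9, 10, 11, 12, 18, 20, 22}
|A + A| = 10

|A + A| = 10


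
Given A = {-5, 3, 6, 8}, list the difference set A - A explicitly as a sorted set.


A - A = {a - a' : a, a' ∈ A}.
Compute a - a' for each ordered pair (a, a'):
a = -5: -5--5=0, -5-3=-8, -5-6=-11, -5-8=-13
a = 3: 3--5=8, 3-3=0, 3-6=-3, 3-8=-5
a = 6: 6--5=11, 6-3=3, 6-6=0, 6-8=-2
a = 8: 8--5=13, 8-3=5, 8-6=2, 8-8=0
Collecting distinct values (and noting 0 appears from a-a):
A - A = {-13, -11, -8, -5, -3, -2, 0, 2, 3, 5, 8, 11, 13}
|A - A| = 13

A - A = {-13, -11, -8, -5, -3, -2, 0, 2, 3, 5, 8, 11, 13}


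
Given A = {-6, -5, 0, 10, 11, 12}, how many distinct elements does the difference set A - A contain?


A - A = {a - a' : a, a' ∈ A}; |A| = 6.
Bounds: 2|A|-1 ≤ |A - A| ≤ |A|² - |A| + 1, i.e. 11 ≤ |A - A| ≤ 31.
Note: 0 ∈ A - A always (from a - a). The set is symmetric: if d ∈ A - A then -d ∈ A - A.
Enumerate nonzero differences d = a - a' with a > a' (then include -d):
Positive differences: {1, 2, 5, 6, 10, 11, 12, 15, 16, 17, 18}
Full difference set: {0} ∪ (positive diffs) ∪ (negative diffs).
|A - A| = 1 + 2·11 = 23 (matches direct enumeration: 23).

|A - A| = 23


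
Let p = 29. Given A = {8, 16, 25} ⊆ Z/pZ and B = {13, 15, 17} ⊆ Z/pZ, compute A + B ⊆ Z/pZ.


Work in Z/29Z: reduce every sum a + b modulo 29.
Enumerate all 9 pairs:
a = 8: 8+13=21, 8+15=23, 8+17=25
a = 16: 16+13=0, 16+15=2, 16+17=4
a = 25: 25+13=9, 25+15=11, 25+17=13
Distinct residues collected: {0, 2, 4, 9, 11, 13, 21, 23, 25}
|A + B| = 9 (out of 29 total residues).

A + B = {0, 2, 4, 9, 11, 13, 21, 23, 25}


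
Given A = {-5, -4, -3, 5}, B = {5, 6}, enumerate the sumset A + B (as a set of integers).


A + B = {a + b : a ∈ A, b ∈ B}.
Enumerate all |A|·|B| = 4·2 = 8 pairs (a, b) and collect distinct sums.
a = -5: -5+5=0, -5+6=1
a = -4: -4+5=1, -4+6=2
a = -3: -3+5=2, -3+6=3
a = 5: 5+5=10, 5+6=11
Collecting distinct sums: A + B = {0, 1, 2, 3, 10, 11}
|A + B| = 6

A + B = {0, 1, 2, 3, 10, 11}


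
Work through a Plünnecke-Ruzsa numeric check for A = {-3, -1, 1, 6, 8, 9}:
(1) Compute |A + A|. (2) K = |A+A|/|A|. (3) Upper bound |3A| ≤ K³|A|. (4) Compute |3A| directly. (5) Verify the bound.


|A| = 6.
Step 1: Compute A + A by enumerating all 36 pairs.
A + A = {-6, -4, -2, 0, 2, 3, 5, 6, 7, 8, 9, 10, 12, 14, 15, 16, 17, 18}, so |A + A| = 18.
Step 2: Doubling constant K = |A + A|/|A| = 18/6 = 18/6 ≈ 3.0000.
Step 3: Plünnecke-Ruzsa gives |3A| ≤ K³·|A| = (3.0000)³ · 6 ≈ 162.0000.
Step 4: Compute 3A = A + A + A directly by enumerating all triples (a,b,c) ∈ A³; |3A| = 33.
Step 5: Check 33 ≤ 162.0000? Yes ✓.

K = 18/6, Plünnecke-Ruzsa bound K³|A| ≈ 162.0000, |3A| = 33, inequality holds.


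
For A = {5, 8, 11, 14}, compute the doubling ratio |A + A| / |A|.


|A| = 4.
Compute A + A by enumerating all 16 pairs.
A + A = {10, 13, 16, 19, 22, 25, 28}, so |A + A| = 7.
K = |A + A| / |A| = 7/4 (already in lowest terms) ≈ 1.7500.
Reference: AP of size 4 gives K = 7/4 ≈ 1.7500; a fully generic set of size 4 gives K ≈ 2.5000.

|A| = 4, |A + A| = 7, K = 7/4.


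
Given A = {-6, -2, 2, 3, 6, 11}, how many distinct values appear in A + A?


A + A = {a + a' : a, a' ∈ A}; |A| = 6.
General bounds: 2|A| - 1 ≤ |A + A| ≤ |A|(|A|+1)/2, i.e. 11 ≤ |A + A| ≤ 21.
Lower bound 2|A|-1 is attained iff A is an arithmetic progression.
Enumerate sums a + a' for a ≤ a' (symmetric, so this suffices):
a = -6: -6+-6=-12, -6+-2=-8, -6+2=-4, -6+3=-3, -6+6=0, -6+11=5
a = -2: -2+-2=-4, -2+2=0, -2+3=1, -2+6=4, -2+11=9
a = 2: 2+2=4, 2+3=5, 2+6=8, 2+11=13
a = 3: 3+3=6, 3+6=9, 3+11=14
a = 6: 6+6=12, 6+11=17
a = 11: 11+11=22
Distinct sums: {-12, -8, -4, -3, 0, 1, 4, 5, 6, 8, 9, 12, 13, 14, 17, 22}
|A + A| = 16

|A + A| = 16


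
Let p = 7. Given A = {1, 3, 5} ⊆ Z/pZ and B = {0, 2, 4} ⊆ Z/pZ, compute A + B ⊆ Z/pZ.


Work in Z/7Z: reduce every sum a + b modulo 7.
Enumerate all 9 pairs:
a = 1: 1+0=1, 1+2=3, 1+4=5
a = 3: 3+0=3, 3+2=5, 3+4=0
a = 5: 5+0=5, 5+2=0, 5+4=2
Distinct residues collected: {0, 1, 2, 3, 5}
|A + B| = 5 (out of 7 total residues).

A + B = {0, 1, 2, 3, 5}


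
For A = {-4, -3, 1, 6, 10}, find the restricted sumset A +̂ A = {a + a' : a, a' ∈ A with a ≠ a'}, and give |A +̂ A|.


Restricted sumset: A +̂ A = {a + a' : a ∈ A, a' ∈ A, a ≠ a'}.
Equivalently, take A + A and drop any sum 2a that is achievable ONLY as a + a for a ∈ A (i.e. sums representable only with equal summands).
Enumerate pairs (a, a') with a < a' (symmetric, so each unordered pair gives one sum; this covers all a ≠ a'):
  -4 + -3 = -7
  -4 + 1 = -3
  -4 + 6 = 2
  -4 + 10 = 6
  -3 + 1 = -2
  -3 + 6 = 3
  -3 + 10 = 7
  1 + 6 = 7
  1 + 10 = 11
  6 + 10 = 16
Collected distinct sums: {-7, -3, -2, 2, 3, 6, 7, 11, 16}
|A +̂ A| = 9
(Reference bound: |A +̂ A| ≥ 2|A| - 3 for |A| ≥ 2, with |A| = 5 giving ≥ 7.)

|A +̂ A| = 9


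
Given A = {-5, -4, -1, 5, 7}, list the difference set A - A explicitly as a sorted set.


A - A = {a - a' : a, a' ∈ A}.
Compute a - a' for each ordered pair (a, a'):
a = -5: -5--5=0, -5--4=-1, -5--1=-4, -5-5=-10, -5-7=-12
a = -4: -4--5=1, -4--4=0, -4--1=-3, -4-5=-9, -4-7=-11
a = -1: -1--5=4, -1--4=3, -1--1=0, -1-5=-6, -1-7=-8
a = 5: 5--5=10, 5--4=9, 5--1=6, 5-5=0, 5-7=-2
a = 7: 7--5=12, 7--4=11, 7--1=8, 7-5=2, 7-7=0
Collecting distinct values (and noting 0 appears from a-a):
A - A = {-12, -11, -10, -9, -8, -6, -4, -3, -2, -1, 0, 1, 2, 3, 4, 6, 8, 9, 10, 11, 12}
|A - A| = 21

A - A = {-12, -11, -10, -9, -8, -6, -4, -3, -2, -1, 0, 1, 2, 3, 4, 6, 8, 9, 10, 11, 12}


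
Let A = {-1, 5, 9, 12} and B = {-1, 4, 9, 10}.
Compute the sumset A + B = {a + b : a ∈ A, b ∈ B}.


A + B = {a + b : a ∈ A, b ∈ B}.
Enumerate all |A|·|B| = 4·4 = 16 pairs (a, b) and collect distinct sums.
a = -1: -1+-1=-2, -1+4=3, -1+9=8, -1+10=9
a = 5: 5+-1=4, 5+4=9, 5+9=14, 5+10=15
a = 9: 9+-1=8, 9+4=13, 9+9=18, 9+10=19
a = 12: 12+-1=11, 12+4=16, 12+9=21, 12+10=22
Collecting distinct sums: A + B = {-2, 3, 4, 8, 9, 11, 13, 14, 15, 16, 18, 19, 21, 22}
|A + B| = 14

A + B = {-2, 3, 4, 8, 9, 11, 13, 14, 15, 16, 18, 19, 21, 22}


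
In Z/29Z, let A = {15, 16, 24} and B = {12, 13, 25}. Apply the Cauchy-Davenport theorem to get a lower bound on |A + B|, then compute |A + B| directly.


Cauchy-Davenport: |A + B| ≥ min(p, |A| + |B| - 1) for A, B nonempty in Z/pZ.
|A| = 3, |B| = 3, p = 29.
CD lower bound = min(29, 3 + 3 - 1) = min(29, 5) = 5.
Compute A + B mod 29 directly:
a = 15: 15+12=27, 15+13=28, 15+25=11
a = 16: 16+12=28, 16+13=0, 16+25=12
a = 24: 24+12=7, 24+13=8, 24+25=20
A + B = {0, 7, 8, 11, 12, 20, 27, 28}, so |A + B| = 8.
Verify: 8 ≥ 5? Yes ✓.

CD lower bound = 5, actual |A + B| = 8.


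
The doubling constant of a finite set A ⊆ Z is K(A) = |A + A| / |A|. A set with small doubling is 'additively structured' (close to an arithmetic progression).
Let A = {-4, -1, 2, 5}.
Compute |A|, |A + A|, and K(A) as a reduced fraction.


|A| = 4.
Compute A + A by enumerating all 16 pairs.
A + A = {-8, -5, -2, 1, 4, 7, 10}, so |A + A| = 7.
K = |A + A| / |A| = 7/4 (already in lowest terms) ≈ 1.7500.
Reference: AP of size 4 gives K = 7/4 ≈ 1.7500; a fully generic set of size 4 gives K ≈ 2.5000.

|A| = 4, |A + A| = 7, K = 7/4.


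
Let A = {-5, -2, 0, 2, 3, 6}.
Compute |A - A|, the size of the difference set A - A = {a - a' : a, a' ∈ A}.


A - A = {a - a' : a, a' ∈ A}; |A| = 6.
Bounds: 2|A|-1 ≤ |A - A| ≤ |A|² - |A| + 1, i.e. 11 ≤ |A - A| ≤ 31.
Note: 0 ∈ A - A always (from a - a). The set is symmetric: if d ∈ A - A then -d ∈ A - A.
Enumerate nonzero differences d = a - a' with a > a' (then include -d):
Positive differences: {1, 2, 3, 4, 5, 6, 7, 8, 11}
Full difference set: {0} ∪ (positive diffs) ∪ (negative diffs).
|A - A| = 1 + 2·9 = 19 (matches direct enumeration: 19).

|A - A| = 19


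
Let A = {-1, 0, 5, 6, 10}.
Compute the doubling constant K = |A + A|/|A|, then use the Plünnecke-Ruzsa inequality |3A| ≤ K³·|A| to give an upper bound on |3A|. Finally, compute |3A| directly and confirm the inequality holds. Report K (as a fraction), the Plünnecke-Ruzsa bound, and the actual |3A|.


|A| = 5.
Step 1: Compute A + A by enumerating all 25 pairs.
A + A = {-2, -1, 0, 4, 5, 6, 9, 10, 11, 12, 15, 16, 20}, so |A + A| = 13.
Step 2: Doubling constant K = |A + A|/|A| = 13/5 = 13/5 ≈ 2.6000.
Step 3: Plünnecke-Ruzsa gives |3A| ≤ K³·|A| = (2.6000)³ · 5 ≈ 87.8800.
Step 4: Compute 3A = A + A + A directly by enumerating all triples (a,b,c) ∈ A³; |3A| = 25.
Step 5: Check 25 ≤ 87.8800? Yes ✓.

K = 13/5, Plünnecke-Ruzsa bound K³|A| ≈ 87.8800, |3A| = 25, inequality holds.


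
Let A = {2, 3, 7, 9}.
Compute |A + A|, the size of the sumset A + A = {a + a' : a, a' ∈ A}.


A + A = {a + a' : a, a' ∈ A}; |A| = 4.
General bounds: 2|A| - 1 ≤ |A + A| ≤ |A|(|A|+1)/2, i.e. 7 ≤ |A + A| ≤ 10.
Lower bound 2|A|-1 is attained iff A is an arithmetic progression.
Enumerate sums a + a' for a ≤ a' (symmetric, so this suffices):
a = 2: 2+2=4, 2+3=5, 2+7=9, 2+9=11
a = 3: 3+3=6, 3+7=10, 3+9=12
a = 7: 7+7=14, 7+9=16
a = 9: 9+9=18
Distinct sums: {4, 5, 6, 9, 10, 11, 12, 14, 16, 18}
|A + A| = 10

|A + A| = 10


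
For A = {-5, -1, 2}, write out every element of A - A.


A - A = {a - a' : a, a' ∈ A}.
Compute a - a' for each ordered pair (a, a'):
a = -5: -5--5=0, -5--1=-4, -5-2=-7
a = -1: -1--5=4, -1--1=0, -1-2=-3
a = 2: 2--5=7, 2--1=3, 2-2=0
Collecting distinct values (and noting 0 appears from a-a):
A - A = {-7, -4, -3, 0, 3, 4, 7}
|A - A| = 7

A - A = {-7, -4, -3, 0, 3, 4, 7}


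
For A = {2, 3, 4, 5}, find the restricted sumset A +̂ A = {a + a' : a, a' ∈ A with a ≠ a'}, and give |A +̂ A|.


Restricted sumset: A +̂ A = {a + a' : a ∈ A, a' ∈ A, a ≠ a'}.
Equivalently, take A + A and drop any sum 2a that is achievable ONLY as a + a for a ∈ A (i.e. sums representable only with equal summands).
Enumerate pairs (a, a') with a < a' (symmetric, so each unordered pair gives one sum; this covers all a ≠ a'):
  2 + 3 = 5
  2 + 4 = 6
  2 + 5 = 7
  3 + 4 = 7
  3 + 5 = 8
  4 + 5 = 9
Collected distinct sums: {5, 6, 7, 8, 9}
|A +̂ A| = 5
(Reference bound: |A +̂ A| ≥ 2|A| - 3 for |A| ≥ 2, with |A| = 4 giving ≥ 5.)

|A +̂ A| = 5


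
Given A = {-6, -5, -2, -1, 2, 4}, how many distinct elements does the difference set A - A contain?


A - A = {a - a' : a, a' ∈ A}; |A| = 6.
Bounds: 2|A|-1 ≤ |A - A| ≤ |A|² - |A| + 1, i.e. 11 ≤ |A - A| ≤ 31.
Note: 0 ∈ A - A always (from a - a). The set is symmetric: if d ∈ A - A then -d ∈ A - A.
Enumerate nonzero differences d = a - a' with a > a' (then include -d):
Positive differences: {1, 2, 3, 4, 5, 6, 7, 8, 9, 10}
Full difference set: {0} ∪ (positive diffs) ∪ (negative diffs).
|A - A| = 1 + 2·10 = 21 (matches direct enumeration: 21).

|A - A| = 21


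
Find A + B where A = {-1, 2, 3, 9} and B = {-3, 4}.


A + B = {a + b : a ∈ A, b ∈ B}.
Enumerate all |A|·|B| = 4·2 = 8 pairs (a, b) and collect distinct sums.
a = -1: -1+-3=-4, -1+4=3
a = 2: 2+-3=-1, 2+4=6
a = 3: 3+-3=0, 3+4=7
a = 9: 9+-3=6, 9+4=13
Collecting distinct sums: A + B = {-4, -1, 0, 3, 6, 7, 13}
|A + B| = 7

A + B = {-4, -1, 0, 3, 6, 7, 13}


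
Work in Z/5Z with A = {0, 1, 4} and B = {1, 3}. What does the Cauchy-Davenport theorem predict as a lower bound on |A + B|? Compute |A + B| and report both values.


Cauchy-Davenport: |A + B| ≥ min(p, |A| + |B| - 1) for A, B nonempty in Z/pZ.
|A| = 3, |B| = 2, p = 5.
CD lower bound = min(5, 3 + 2 - 1) = min(5, 4) = 4.
Compute A + B mod 5 directly:
a = 0: 0+1=1, 0+3=3
a = 1: 1+1=2, 1+3=4
a = 4: 4+1=0, 4+3=2
A + B = {0, 1, 2, 3, 4}, so |A + B| = 5.
Verify: 5 ≥ 4? Yes ✓.

CD lower bound = 4, actual |A + B| = 5.


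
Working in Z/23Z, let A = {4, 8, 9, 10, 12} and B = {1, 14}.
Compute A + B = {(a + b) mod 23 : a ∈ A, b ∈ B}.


Work in Z/23Z: reduce every sum a + b modulo 23.
Enumerate all 10 pairs:
a = 4: 4+1=5, 4+14=18
a = 8: 8+1=9, 8+14=22
a = 9: 9+1=10, 9+14=0
a = 10: 10+1=11, 10+14=1
a = 12: 12+1=13, 12+14=3
Distinct residues collected: {0, 1, 3, 5, 9, 10, 11, 13, 18, 22}
|A + B| = 10 (out of 23 total residues).

A + B = {0, 1, 3, 5, 9, 10, 11, 13, 18, 22}


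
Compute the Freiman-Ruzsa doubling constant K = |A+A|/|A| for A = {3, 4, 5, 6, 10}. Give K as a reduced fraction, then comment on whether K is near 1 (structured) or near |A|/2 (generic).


|A| = 5.
Compute A + A by enumerating all 25 pairs.
A + A = {6, 7, 8, 9, 10, 11, 12, 13, 14, 15, 16, 20}, so |A + A| = 12.
K = |A + A| / |A| = 12/5 (already in lowest terms) ≈ 2.4000.
Reference: AP of size 5 gives K = 9/5 ≈ 1.8000; a fully generic set of size 5 gives K ≈ 3.0000.

|A| = 5, |A + A| = 12, K = 12/5.


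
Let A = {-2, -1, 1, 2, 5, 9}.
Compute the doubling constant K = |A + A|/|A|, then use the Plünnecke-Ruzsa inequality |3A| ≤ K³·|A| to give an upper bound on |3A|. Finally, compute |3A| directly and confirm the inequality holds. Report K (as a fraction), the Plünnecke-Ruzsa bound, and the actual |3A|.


|A| = 6.
Step 1: Compute A + A by enumerating all 36 pairs.
A + A = {-4, -3, -2, -1, 0, 1, 2, 3, 4, 6, 7, 8, 10, 11, 14, 18}, so |A + A| = 16.
Step 2: Doubling constant K = |A + A|/|A| = 16/6 = 16/6 ≈ 2.6667.
Step 3: Plünnecke-Ruzsa gives |3A| ≤ K³·|A| = (2.6667)³ · 6 ≈ 113.7778.
Step 4: Compute 3A = A + A + A directly by enumerating all triples (a,b,c) ∈ A³; |3A| = 27.
Step 5: Check 27 ≤ 113.7778? Yes ✓.

K = 16/6, Plünnecke-Ruzsa bound K³|A| ≈ 113.7778, |3A| = 27, inequality holds.


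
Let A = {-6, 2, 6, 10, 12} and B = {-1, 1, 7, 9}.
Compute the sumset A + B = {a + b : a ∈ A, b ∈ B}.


A + B = {a + b : a ∈ A, b ∈ B}.
Enumerate all |A|·|B| = 5·4 = 20 pairs (a, b) and collect distinct sums.
a = -6: -6+-1=-7, -6+1=-5, -6+7=1, -6+9=3
a = 2: 2+-1=1, 2+1=3, 2+7=9, 2+9=11
a = 6: 6+-1=5, 6+1=7, 6+7=13, 6+9=15
a = 10: 10+-1=9, 10+1=11, 10+7=17, 10+9=19
a = 12: 12+-1=11, 12+1=13, 12+7=19, 12+9=21
Collecting distinct sums: A + B = {-7, -5, 1, 3, 5, 7, 9, 11, 13, 15, 17, 19, 21}
|A + B| = 13

A + B = {-7, -5, 1, 3, 5, 7, 9, 11, 13, 15, 17, 19, 21}


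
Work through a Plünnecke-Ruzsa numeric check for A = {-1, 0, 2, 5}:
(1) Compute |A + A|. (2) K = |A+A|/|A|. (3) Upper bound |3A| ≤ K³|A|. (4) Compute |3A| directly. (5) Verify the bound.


|A| = 4.
Step 1: Compute A + A by enumerating all 16 pairs.
A + A = {-2, -1, 0, 1, 2, 4, 5, 7, 10}, so |A + A| = 9.
Step 2: Doubling constant K = |A + A|/|A| = 9/4 = 9/4 ≈ 2.2500.
Step 3: Plünnecke-Ruzsa gives |3A| ≤ K³·|A| = (2.2500)³ · 4 ≈ 45.5625.
Step 4: Compute 3A = A + A + A directly by enumerating all triples (a,b,c) ∈ A³; |3A| = 15.
Step 5: Check 15 ≤ 45.5625? Yes ✓.

K = 9/4, Plünnecke-Ruzsa bound K³|A| ≈ 45.5625, |3A| = 15, inequality holds.


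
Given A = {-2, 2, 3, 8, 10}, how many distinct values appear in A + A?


A + A = {a + a' : a, a' ∈ A}; |A| = 5.
General bounds: 2|A| - 1 ≤ |A + A| ≤ |A|(|A|+1)/2, i.e. 9 ≤ |A + A| ≤ 15.
Lower bound 2|A|-1 is attained iff A is an arithmetic progression.
Enumerate sums a + a' for a ≤ a' (symmetric, so this suffices):
a = -2: -2+-2=-4, -2+2=0, -2+3=1, -2+8=6, -2+10=8
a = 2: 2+2=4, 2+3=5, 2+8=10, 2+10=12
a = 3: 3+3=6, 3+8=11, 3+10=13
a = 8: 8+8=16, 8+10=18
a = 10: 10+10=20
Distinct sums: {-4, 0, 1, 4, 5, 6, 8, 10, 11, 12, 13, 16, 18, 20}
|A + A| = 14

|A + A| = 14


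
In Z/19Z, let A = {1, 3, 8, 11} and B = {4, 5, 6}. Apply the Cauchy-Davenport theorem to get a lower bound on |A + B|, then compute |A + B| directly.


Cauchy-Davenport: |A + B| ≥ min(p, |A| + |B| - 1) for A, B nonempty in Z/pZ.
|A| = 4, |B| = 3, p = 19.
CD lower bound = min(19, 4 + 3 - 1) = min(19, 6) = 6.
Compute A + B mod 19 directly:
a = 1: 1+4=5, 1+5=6, 1+6=7
a = 3: 3+4=7, 3+5=8, 3+6=9
a = 8: 8+4=12, 8+5=13, 8+6=14
a = 11: 11+4=15, 11+5=16, 11+6=17
A + B = {5, 6, 7, 8, 9, 12, 13, 14, 15, 16, 17}, so |A + B| = 11.
Verify: 11 ≥ 6? Yes ✓.

CD lower bound = 6, actual |A + B| = 11.


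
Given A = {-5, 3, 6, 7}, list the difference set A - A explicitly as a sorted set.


A - A = {a - a' : a, a' ∈ A}.
Compute a - a' for each ordered pair (a, a'):
a = -5: -5--5=0, -5-3=-8, -5-6=-11, -5-7=-12
a = 3: 3--5=8, 3-3=0, 3-6=-3, 3-7=-4
a = 6: 6--5=11, 6-3=3, 6-6=0, 6-7=-1
a = 7: 7--5=12, 7-3=4, 7-6=1, 7-7=0
Collecting distinct values (and noting 0 appears from a-a):
A - A = {-12, -11, -8, -4, -3, -1, 0, 1, 3, 4, 8, 11, 12}
|A - A| = 13

A - A = {-12, -11, -8, -4, -3, -1, 0, 1, 3, 4, 8, 11, 12}


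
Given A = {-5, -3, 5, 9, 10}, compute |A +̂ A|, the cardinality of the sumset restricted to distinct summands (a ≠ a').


Restricted sumset: A +̂ A = {a + a' : a ∈ A, a' ∈ A, a ≠ a'}.
Equivalently, take A + A and drop any sum 2a that is achievable ONLY as a + a for a ∈ A (i.e. sums representable only with equal summands).
Enumerate pairs (a, a') with a < a' (symmetric, so each unordered pair gives one sum; this covers all a ≠ a'):
  -5 + -3 = -8
  -5 + 5 = 0
  -5 + 9 = 4
  -5 + 10 = 5
  -3 + 5 = 2
  -3 + 9 = 6
  -3 + 10 = 7
  5 + 9 = 14
  5 + 10 = 15
  9 + 10 = 19
Collected distinct sums: {-8, 0, 2, 4, 5, 6, 7, 14, 15, 19}
|A +̂ A| = 10
(Reference bound: |A +̂ A| ≥ 2|A| - 3 for |A| ≥ 2, with |A| = 5 giving ≥ 7.)

|A +̂ A| = 10


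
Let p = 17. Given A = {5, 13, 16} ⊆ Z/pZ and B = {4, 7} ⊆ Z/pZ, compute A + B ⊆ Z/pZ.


Work in Z/17Z: reduce every sum a + b modulo 17.
Enumerate all 6 pairs:
a = 5: 5+4=9, 5+7=12
a = 13: 13+4=0, 13+7=3
a = 16: 16+4=3, 16+7=6
Distinct residues collected: {0, 3, 6, 9, 12}
|A + B| = 5 (out of 17 total residues).

A + B = {0, 3, 6, 9, 12}


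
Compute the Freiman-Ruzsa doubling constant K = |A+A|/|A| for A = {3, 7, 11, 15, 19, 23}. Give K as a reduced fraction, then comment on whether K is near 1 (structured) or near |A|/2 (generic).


|A| = 6.
Compute A + A by enumerating all 36 pairs.
A + A = {6, 10, 14, 18, 22, 26, 30, 34, 38, 42, 46}, so |A + A| = 11.
K = |A + A| / |A| = 11/6 (already in lowest terms) ≈ 1.8333.
Reference: AP of size 6 gives K = 11/6 ≈ 1.8333; a fully generic set of size 6 gives K ≈ 3.5000.

|A| = 6, |A + A| = 11, K = 11/6.


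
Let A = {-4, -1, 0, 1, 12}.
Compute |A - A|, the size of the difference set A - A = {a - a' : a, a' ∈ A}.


A - A = {a - a' : a, a' ∈ A}; |A| = 5.
Bounds: 2|A|-1 ≤ |A - A| ≤ |A|² - |A| + 1, i.e. 9 ≤ |A - A| ≤ 21.
Note: 0 ∈ A - A always (from a - a). The set is symmetric: if d ∈ A - A then -d ∈ A - A.
Enumerate nonzero differences d = a - a' with a > a' (then include -d):
Positive differences: {1, 2, 3, 4, 5, 11, 12, 13, 16}
Full difference set: {0} ∪ (positive diffs) ∪ (negative diffs).
|A - A| = 1 + 2·9 = 19 (matches direct enumeration: 19).

|A - A| = 19


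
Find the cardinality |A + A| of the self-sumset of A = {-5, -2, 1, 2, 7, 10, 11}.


A + A = {a + a' : a, a' ∈ A}; |A| = 7.
General bounds: 2|A| - 1 ≤ |A + A| ≤ |A|(|A|+1)/2, i.e. 13 ≤ |A + A| ≤ 28.
Lower bound 2|A|-1 is attained iff A is an arithmetic progression.
Enumerate sums a + a' for a ≤ a' (symmetric, so this suffices):
a = -5: -5+-5=-10, -5+-2=-7, -5+1=-4, -5+2=-3, -5+7=2, -5+10=5, -5+11=6
a = -2: -2+-2=-4, -2+1=-1, -2+2=0, -2+7=5, -2+10=8, -2+11=9
a = 1: 1+1=2, 1+2=3, 1+7=8, 1+10=11, 1+11=12
a = 2: 2+2=4, 2+7=9, 2+10=12, 2+11=13
a = 7: 7+7=14, 7+10=17, 7+11=18
a = 10: 10+10=20, 10+11=21
a = 11: 11+11=22
Distinct sums: {-10, -7, -4, -3, -1, 0, 2, 3, 4, 5, 6, 8, 9, 11, 12, 13, 14, 17, 18, 20, 21, 22}
|A + A| = 22

|A + A| = 22


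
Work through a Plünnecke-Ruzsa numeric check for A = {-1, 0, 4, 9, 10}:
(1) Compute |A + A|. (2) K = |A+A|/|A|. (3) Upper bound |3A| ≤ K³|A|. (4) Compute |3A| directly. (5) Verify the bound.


|A| = 5.
Step 1: Compute A + A by enumerating all 25 pairs.
A + A = {-2, -1, 0, 3, 4, 8, 9, 10, 13, 14, 18, 19, 20}, so |A + A| = 13.
Step 2: Doubling constant K = |A + A|/|A| = 13/5 = 13/5 ≈ 2.6000.
Step 3: Plünnecke-Ruzsa gives |3A| ≤ K³·|A| = (2.6000)³ · 5 ≈ 87.8800.
Step 4: Compute 3A = A + A + A directly by enumerating all triples (a,b,c) ∈ A³; |3A| = 25.
Step 5: Check 25 ≤ 87.8800? Yes ✓.

K = 13/5, Plünnecke-Ruzsa bound K³|A| ≈ 87.8800, |3A| = 25, inequality holds.


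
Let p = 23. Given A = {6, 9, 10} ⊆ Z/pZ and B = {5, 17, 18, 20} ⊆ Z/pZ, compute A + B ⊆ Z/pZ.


Work in Z/23Z: reduce every sum a + b modulo 23.
Enumerate all 12 pairs:
a = 6: 6+5=11, 6+17=0, 6+18=1, 6+20=3
a = 9: 9+5=14, 9+17=3, 9+18=4, 9+20=6
a = 10: 10+5=15, 10+17=4, 10+18=5, 10+20=7
Distinct residues collected: {0, 1, 3, 4, 5, 6, 7, 11, 14, 15}
|A + B| = 10 (out of 23 total residues).

A + B = {0, 1, 3, 4, 5, 6, 7, 11, 14, 15}


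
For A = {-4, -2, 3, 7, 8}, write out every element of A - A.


A - A = {a - a' : a, a' ∈ A}.
Compute a - a' for each ordered pair (a, a'):
a = -4: -4--4=0, -4--2=-2, -4-3=-7, -4-7=-11, -4-8=-12
a = -2: -2--4=2, -2--2=0, -2-3=-5, -2-7=-9, -2-8=-10
a = 3: 3--4=7, 3--2=5, 3-3=0, 3-7=-4, 3-8=-5
a = 7: 7--4=11, 7--2=9, 7-3=4, 7-7=0, 7-8=-1
a = 8: 8--4=12, 8--2=10, 8-3=5, 8-7=1, 8-8=0
Collecting distinct values (and noting 0 appears from a-a):
A - A = {-12, -11, -10, -9, -7, -5, -4, -2, -1, 0, 1, 2, 4, 5, 7, 9, 10, 11, 12}
|A - A| = 19

A - A = {-12, -11, -10, -9, -7, -5, -4, -2, -1, 0, 1, 2, 4, 5, 7, 9, 10, 11, 12}


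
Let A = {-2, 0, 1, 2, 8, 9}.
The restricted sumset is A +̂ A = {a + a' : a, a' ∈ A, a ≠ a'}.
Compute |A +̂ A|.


Restricted sumset: A +̂ A = {a + a' : a ∈ A, a' ∈ A, a ≠ a'}.
Equivalently, take A + A and drop any sum 2a that is achievable ONLY as a + a for a ∈ A (i.e. sums representable only with equal summands).
Enumerate pairs (a, a') with a < a' (symmetric, so each unordered pair gives one sum; this covers all a ≠ a'):
  -2 + 0 = -2
  -2 + 1 = -1
  -2 + 2 = 0
  -2 + 8 = 6
  -2 + 9 = 7
  0 + 1 = 1
  0 + 2 = 2
  0 + 8 = 8
  0 + 9 = 9
  1 + 2 = 3
  1 + 8 = 9
  1 + 9 = 10
  2 + 8 = 10
  2 + 9 = 11
  8 + 9 = 17
Collected distinct sums: {-2, -1, 0, 1, 2, 3, 6, 7, 8, 9, 10, 11, 17}
|A +̂ A| = 13
(Reference bound: |A +̂ A| ≥ 2|A| - 3 for |A| ≥ 2, with |A| = 6 giving ≥ 9.)

|A +̂ A| = 13


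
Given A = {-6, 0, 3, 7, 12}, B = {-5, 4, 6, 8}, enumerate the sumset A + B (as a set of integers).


A + B = {a + b : a ∈ A, b ∈ B}.
Enumerate all |A|·|B| = 5·4 = 20 pairs (a, b) and collect distinct sums.
a = -6: -6+-5=-11, -6+4=-2, -6+6=0, -6+8=2
a = 0: 0+-5=-5, 0+4=4, 0+6=6, 0+8=8
a = 3: 3+-5=-2, 3+4=7, 3+6=9, 3+8=11
a = 7: 7+-5=2, 7+4=11, 7+6=13, 7+8=15
a = 12: 12+-5=7, 12+4=16, 12+6=18, 12+8=20
Collecting distinct sums: A + B = {-11, -5, -2, 0, 2, 4, 6, 7, 8, 9, 11, 13, 15, 16, 18, 20}
|A + B| = 16

A + B = {-11, -5, -2, 0, 2, 4, 6, 7, 8, 9, 11, 13, 15, 16, 18, 20}


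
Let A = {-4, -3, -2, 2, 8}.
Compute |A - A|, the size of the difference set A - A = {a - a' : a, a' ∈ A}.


A - A = {a - a' : a, a' ∈ A}; |A| = 5.
Bounds: 2|A|-1 ≤ |A - A| ≤ |A|² - |A| + 1, i.e. 9 ≤ |A - A| ≤ 21.
Note: 0 ∈ A - A always (from a - a). The set is symmetric: if d ∈ A - A then -d ∈ A - A.
Enumerate nonzero differences d = a - a' with a > a' (then include -d):
Positive differences: {1, 2, 4, 5, 6, 10, 11, 12}
Full difference set: {0} ∪ (positive diffs) ∪ (negative diffs).
|A - A| = 1 + 2·8 = 17 (matches direct enumeration: 17).

|A - A| = 17


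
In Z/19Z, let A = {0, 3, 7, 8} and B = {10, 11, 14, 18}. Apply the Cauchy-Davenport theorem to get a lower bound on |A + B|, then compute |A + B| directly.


Cauchy-Davenport: |A + B| ≥ min(p, |A| + |B| - 1) for A, B nonempty in Z/pZ.
|A| = 4, |B| = 4, p = 19.
CD lower bound = min(19, 4 + 4 - 1) = min(19, 7) = 7.
Compute A + B mod 19 directly:
a = 0: 0+10=10, 0+11=11, 0+14=14, 0+18=18
a = 3: 3+10=13, 3+11=14, 3+14=17, 3+18=2
a = 7: 7+10=17, 7+11=18, 7+14=2, 7+18=6
a = 8: 8+10=18, 8+11=0, 8+14=3, 8+18=7
A + B = {0, 2, 3, 6, 7, 10, 11, 13, 14, 17, 18}, so |A + B| = 11.
Verify: 11 ≥ 7? Yes ✓.

CD lower bound = 7, actual |A + B| = 11.


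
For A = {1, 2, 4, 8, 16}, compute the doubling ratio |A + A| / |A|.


|A| = 5.
Compute A + A by enumerating all 25 pairs.
A + A = {2, 3, 4, 5, 6, 8, 9, 10, 12, 16, 17, 18, 20, 24, 32}, so |A + A| = 15.
K = |A + A| / |A| = 15/5 = 3/1 ≈ 3.0000.
Reference: AP of size 5 gives K = 9/5 ≈ 1.8000; a fully generic set of size 5 gives K ≈ 3.0000.

|A| = 5, |A + A| = 15, K = 15/5 = 3/1.


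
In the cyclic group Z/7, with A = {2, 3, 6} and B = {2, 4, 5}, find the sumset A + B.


Work in Z/7Z: reduce every sum a + b modulo 7.
Enumerate all 9 pairs:
a = 2: 2+2=4, 2+4=6, 2+5=0
a = 3: 3+2=5, 3+4=0, 3+5=1
a = 6: 6+2=1, 6+4=3, 6+5=4
Distinct residues collected: {0, 1, 3, 4, 5, 6}
|A + B| = 6 (out of 7 total residues).

A + B = {0, 1, 3, 4, 5, 6}


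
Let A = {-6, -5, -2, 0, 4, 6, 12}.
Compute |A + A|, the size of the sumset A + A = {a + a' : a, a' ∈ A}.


A + A = {a + a' : a, a' ∈ A}; |A| = 7.
General bounds: 2|A| - 1 ≤ |A + A| ≤ |A|(|A|+1)/2, i.e. 13 ≤ |A + A| ≤ 28.
Lower bound 2|A|-1 is attained iff A is an arithmetic progression.
Enumerate sums a + a' for a ≤ a' (symmetric, so this suffices):
a = -6: -6+-6=-12, -6+-5=-11, -6+-2=-8, -6+0=-6, -6+4=-2, -6+6=0, -6+12=6
a = -5: -5+-5=-10, -5+-2=-7, -5+0=-5, -5+4=-1, -5+6=1, -5+12=7
a = -2: -2+-2=-4, -2+0=-2, -2+4=2, -2+6=4, -2+12=10
a = 0: 0+0=0, 0+4=4, 0+6=6, 0+12=12
a = 4: 4+4=8, 4+6=10, 4+12=16
a = 6: 6+6=12, 6+12=18
a = 12: 12+12=24
Distinct sums: {-12, -11, -10, -8, -7, -6, -5, -4, -2, -1, 0, 1, 2, 4, 6, 7, 8, 10, 12, 16, 18, 24}
|A + A| = 22

|A + A| = 22


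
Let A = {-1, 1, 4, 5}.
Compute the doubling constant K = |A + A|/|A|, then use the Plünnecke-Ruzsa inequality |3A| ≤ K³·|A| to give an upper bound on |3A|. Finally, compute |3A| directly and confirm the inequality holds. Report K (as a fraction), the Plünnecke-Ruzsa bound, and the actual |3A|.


|A| = 4.
Step 1: Compute A + A by enumerating all 16 pairs.
A + A = {-2, 0, 2, 3, 4, 5, 6, 8, 9, 10}, so |A + A| = 10.
Step 2: Doubling constant K = |A + A|/|A| = 10/4 = 10/4 ≈ 2.5000.
Step 3: Plünnecke-Ruzsa gives |3A| ≤ K³·|A| = (2.5000)³ · 4 ≈ 62.5000.
Step 4: Compute 3A = A + A + A directly by enumerating all triples (a,b,c) ∈ A³; |3A| = 17.
Step 5: Check 17 ≤ 62.5000? Yes ✓.

K = 10/4, Plünnecke-Ruzsa bound K³|A| ≈ 62.5000, |3A| = 17, inequality holds.


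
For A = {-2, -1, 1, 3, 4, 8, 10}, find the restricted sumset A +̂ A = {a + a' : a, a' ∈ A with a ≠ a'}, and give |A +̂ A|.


Restricted sumset: A +̂ A = {a + a' : a ∈ A, a' ∈ A, a ≠ a'}.
Equivalently, take A + A and drop any sum 2a that is achievable ONLY as a + a for a ∈ A (i.e. sums representable only with equal summands).
Enumerate pairs (a, a') with a < a' (symmetric, so each unordered pair gives one sum; this covers all a ≠ a'):
  -2 + -1 = -3
  -2 + 1 = -1
  -2 + 3 = 1
  -2 + 4 = 2
  -2 + 8 = 6
  -2 + 10 = 8
  -1 + 1 = 0
  -1 + 3 = 2
  -1 + 4 = 3
  -1 + 8 = 7
  -1 + 10 = 9
  1 + 3 = 4
  1 + 4 = 5
  1 + 8 = 9
  1 + 10 = 11
  3 + 4 = 7
  3 + 8 = 11
  3 + 10 = 13
  4 + 8 = 12
  4 + 10 = 14
  8 + 10 = 18
Collected distinct sums: {-3, -1, 0, 1, 2, 3, 4, 5, 6, 7, 8, 9, 11, 12, 13, 14, 18}
|A +̂ A| = 17
(Reference bound: |A +̂ A| ≥ 2|A| - 3 for |A| ≥ 2, with |A| = 7 giving ≥ 11.)

|A +̂ A| = 17


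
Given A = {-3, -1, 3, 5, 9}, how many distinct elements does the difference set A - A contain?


A - A = {a - a' : a, a' ∈ A}; |A| = 5.
Bounds: 2|A|-1 ≤ |A - A| ≤ |A|² - |A| + 1, i.e. 9 ≤ |A - A| ≤ 21.
Note: 0 ∈ A - A always (from a - a). The set is symmetric: if d ∈ A - A then -d ∈ A - A.
Enumerate nonzero differences d = a - a' with a > a' (then include -d):
Positive differences: {2, 4, 6, 8, 10, 12}
Full difference set: {0} ∪ (positive diffs) ∪ (negative diffs).
|A - A| = 1 + 2·6 = 13 (matches direct enumeration: 13).

|A - A| = 13


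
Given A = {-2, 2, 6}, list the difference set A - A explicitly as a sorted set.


A - A = {a - a' : a, a' ∈ A}.
Compute a - a' for each ordered pair (a, a'):
a = -2: -2--2=0, -2-2=-4, -2-6=-8
a = 2: 2--2=4, 2-2=0, 2-6=-4
a = 6: 6--2=8, 6-2=4, 6-6=0
Collecting distinct values (and noting 0 appears from a-a):
A - A = {-8, -4, 0, 4, 8}
|A - A| = 5

A - A = {-8, -4, 0, 4, 8}


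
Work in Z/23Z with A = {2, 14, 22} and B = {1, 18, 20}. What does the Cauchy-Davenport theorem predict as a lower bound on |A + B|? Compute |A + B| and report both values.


Cauchy-Davenport: |A + B| ≥ min(p, |A| + |B| - 1) for A, B nonempty in Z/pZ.
|A| = 3, |B| = 3, p = 23.
CD lower bound = min(23, 3 + 3 - 1) = min(23, 5) = 5.
Compute A + B mod 23 directly:
a = 2: 2+1=3, 2+18=20, 2+20=22
a = 14: 14+1=15, 14+18=9, 14+20=11
a = 22: 22+1=0, 22+18=17, 22+20=19
A + B = {0, 3, 9, 11, 15, 17, 19, 20, 22}, so |A + B| = 9.
Verify: 9 ≥ 5? Yes ✓.

CD lower bound = 5, actual |A + B| = 9.


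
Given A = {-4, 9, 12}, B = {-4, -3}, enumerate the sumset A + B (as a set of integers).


A + B = {a + b : a ∈ A, b ∈ B}.
Enumerate all |A|·|B| = 3·2 = 6 pairs (a, b) and collect distinct sums.
a = -4: -4+-4=-8, -4+-3=-7
a = 9: 9+-4=5, 9+-3=6
a = 12: 12+-4=8, 12+-3=9
Collecting distinct sums: A + B = {-8, -7, 5, 6, 8, 9}
|A + B| = 6

A + B = {-8, -7, 5, 6, 8, 9}


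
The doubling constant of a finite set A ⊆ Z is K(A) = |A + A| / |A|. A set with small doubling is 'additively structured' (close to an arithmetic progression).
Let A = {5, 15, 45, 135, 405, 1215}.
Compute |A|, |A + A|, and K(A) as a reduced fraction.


|A| = 6.
Compute A + A by enumerating all 36 pairs.
A + A = {10, 20, 30, 50, 60, 90, 140, 150, 180, 270, 410, 420, 450, 540, 810, 1220, 1230, 1260, 1350, 1620, 2430}, so |A + A| = 21.
K = |A + A| / |A| = 21/6 = 7/2 ≈ 3.5000.
Reference: AP of size 6 gives K = 11/6 ≈ 1.8333; a fully generic set of size 6 gives K ≈ 3.5000.

|A| = 6, |A + A| = 21, K = 21/6 = 7/2.


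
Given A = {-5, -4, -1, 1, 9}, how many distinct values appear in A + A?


A + A = {a + a' : a, a' ∈ A}; |A| = 5.
General bounds: 2|A| - 1 ≤ |A + A| ≤ |A|(|A|+1)/2, i.e. 9 ≤ |A + A| ≤ 15.
Lower bound 2|A|-1 is attained iff A is an arithmetic progression.
Enumerate sums a + a' for a ≤ a' (symmetric, so this suffices):
a = -5: -5+-5=-10, -5+-4=-9, -5+-1=-6, -5+1=-4, -5+9=4
a = -4: -4+-4=-8, -4+-1=-5, -4+1=-3, -4+9=5
a = -1: -1+-1=-2, -1+1=0, -1+9=8
a = 1: 1+1=2, 1+9=10
a = 9: 9+9=18
Distinct sums: {-10, -9, -8, -6, -5, -4, -3, -2, 0, 2, 4, 5, 8, 10, 18}
|A + A| = 15

|A + A| = 15


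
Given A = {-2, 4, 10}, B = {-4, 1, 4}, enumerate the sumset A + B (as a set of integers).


A + B = {a + b : a ∈ A, b ∈ B}.
Enumerate all |A|·|B| = 3·3 = 9 pairs (a, b) and collect distinct sums.
a = -2: -2+-4=-6, -2+1=-1, -2+4=2
a = 4: 4+-4=0, 4+1=5, 4+4=8
a = 10: 10+-4=6, 10+1=11, 10+4=14
Collecting distinct sums: A + B = {-6, -1, 0, 2, 5, 6, 8, 11, 14}
|A + B| = 9

A + B = {-6, -1, 0, 2, 5, 6, 8, 11, 14}


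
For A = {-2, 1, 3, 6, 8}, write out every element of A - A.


A - A = {a - a' : a, a' ∈ A}.
Compute a - a' for each ordered pair (a, a'):
a = -2: -2--2=0, -2-1=-3, -2-3=-5, -2-6=-8, -2-8=-10
a = 1: 1--2=3, 1-1=0, 1-3=-2, 1-6=-5, 1-8=-7
a = 3: 3--2=5, 3-1=2, 3-3=0, 3-6=-3, 3-8=-5
a = 6: 6--2=8, 6-1=5, 6-3=3, 6-6=0, 6-8=-2
a = 8: 8--2=10, 8-1=7, 8-3=5, 8-6=2, 8-8=0
Collecting distinct values (and noting 0 appears from a-a):
A - A = {-10, -8, -7, -5, -3, -2, 0, 2, 3, 5, 7, 8, 10}
|A - A| = 13

A - A = {-10, -8, -7, -5, -3, -2, 0, 2, 3, 5, 7, 8, 10}


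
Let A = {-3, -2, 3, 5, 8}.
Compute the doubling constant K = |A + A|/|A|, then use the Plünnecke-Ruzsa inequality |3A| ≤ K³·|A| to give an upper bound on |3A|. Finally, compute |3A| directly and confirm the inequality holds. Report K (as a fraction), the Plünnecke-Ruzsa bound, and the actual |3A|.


|A| = 5.
Step 1: Compute A + A by enumerating all 25 pairs.
A + A = {-6, -5, -4, 0, 1, 2, 3, 5, 6, 8, 10, 11, 13, 16}, so |A + A| = 14.
Step 2: Doubling constant K = |A + A|/|A| = 14/5 = 14/5 ≈ 2.8000.
Step 3: Plünnecke-Ruzsa gives |3A| ≤ K³·|A| = (2.8000)³ · 5 ≈ 109.7600.
Step 4: Compute 3A = A + A + A directly by enumerating all triples (a,b,c) ∈ A³; |3A| = 27.
Step 5: Check 27 ≤ 109.7600? Yes ✓.

K = 14/5, Plünnecke-Ruzsa bound K³|A| ≈ 109.7600, |3A| = 27, inequality holds.
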